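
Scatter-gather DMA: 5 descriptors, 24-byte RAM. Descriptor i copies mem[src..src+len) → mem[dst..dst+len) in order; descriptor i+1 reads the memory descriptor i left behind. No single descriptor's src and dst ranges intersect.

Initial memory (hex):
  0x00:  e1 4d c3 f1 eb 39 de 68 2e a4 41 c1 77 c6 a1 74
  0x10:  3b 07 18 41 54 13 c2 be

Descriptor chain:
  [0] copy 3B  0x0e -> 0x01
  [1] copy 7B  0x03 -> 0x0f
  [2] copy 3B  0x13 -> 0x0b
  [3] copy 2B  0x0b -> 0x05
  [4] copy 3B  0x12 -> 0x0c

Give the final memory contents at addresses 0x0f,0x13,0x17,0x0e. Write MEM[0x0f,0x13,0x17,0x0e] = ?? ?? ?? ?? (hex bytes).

[0] 0x0e->0x01 len=3 : a1 74 3b
[1] 0x03->0x0f len=7 : 3b eb 39 de 68 2e a4
[2] 0x13->0x0b len=3 : 68 2e a4
[3] 0x0b->0x05 len=2 : 68 2e
[4] 0x12->0x0c len=3 : de 68 2e
query mem[0x0f]=0x3b, mem[0x13]=0x68, mem[0x17]=0xbe, mem[0x0e]=0x2e

MEM[0x0f,0x13,0x17,0x0e] = 3b 68 be 2e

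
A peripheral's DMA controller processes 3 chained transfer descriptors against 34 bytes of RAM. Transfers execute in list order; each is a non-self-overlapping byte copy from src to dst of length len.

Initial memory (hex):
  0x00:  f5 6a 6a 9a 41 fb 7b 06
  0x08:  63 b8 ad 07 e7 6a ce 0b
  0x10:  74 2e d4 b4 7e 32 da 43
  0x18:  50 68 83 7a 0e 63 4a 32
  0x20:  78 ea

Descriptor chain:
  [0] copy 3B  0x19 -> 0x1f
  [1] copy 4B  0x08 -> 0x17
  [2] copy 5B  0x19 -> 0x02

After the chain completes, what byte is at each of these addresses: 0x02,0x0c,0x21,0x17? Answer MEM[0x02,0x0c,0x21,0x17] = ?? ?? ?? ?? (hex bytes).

#0 dst[0x1f+3] := {0x68,0x83,0x7a}
#1 dst[0x17+4] := {0x63,0xb8,0xad,0x07}
#2 dst[0x02+5] := {0xad,0x07,0x7a,0x0e,0x63}
query mem[0x02]=0xad, mem[0x0c]=0xe7, mem[0x21]=0x7a, mem[0x17]=0x63

MEM[0x02,0x0c,0x21,0x17] = ad e7 7a 63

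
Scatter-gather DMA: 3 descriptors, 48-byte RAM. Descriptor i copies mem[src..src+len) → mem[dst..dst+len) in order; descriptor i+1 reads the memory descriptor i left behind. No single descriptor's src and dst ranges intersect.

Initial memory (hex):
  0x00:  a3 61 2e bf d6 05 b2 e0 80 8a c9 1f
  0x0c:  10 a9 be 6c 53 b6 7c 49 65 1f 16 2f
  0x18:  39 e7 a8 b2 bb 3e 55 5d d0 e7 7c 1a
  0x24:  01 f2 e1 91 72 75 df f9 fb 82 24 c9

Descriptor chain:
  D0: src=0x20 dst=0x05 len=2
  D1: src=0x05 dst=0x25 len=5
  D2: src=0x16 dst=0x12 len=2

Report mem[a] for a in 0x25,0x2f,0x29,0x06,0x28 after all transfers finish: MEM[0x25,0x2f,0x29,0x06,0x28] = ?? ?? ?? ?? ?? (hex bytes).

  after D0: wrote 2B at 0x05 = d0e7
  after D1: wrote 5B at 0x25 = d0e7e0808a
  after D2: wrote 2B at 0x12 = 162f
query mem[0x25]=0xd0, mem[0x2f]=0xc9, mem[0x29]=0x8a, mem[0x06]=0xe7, mem[0x28]=0x80

MEM[0x25,0x2f,0x29,0x06,0x28] = d0 c9 8a e7 80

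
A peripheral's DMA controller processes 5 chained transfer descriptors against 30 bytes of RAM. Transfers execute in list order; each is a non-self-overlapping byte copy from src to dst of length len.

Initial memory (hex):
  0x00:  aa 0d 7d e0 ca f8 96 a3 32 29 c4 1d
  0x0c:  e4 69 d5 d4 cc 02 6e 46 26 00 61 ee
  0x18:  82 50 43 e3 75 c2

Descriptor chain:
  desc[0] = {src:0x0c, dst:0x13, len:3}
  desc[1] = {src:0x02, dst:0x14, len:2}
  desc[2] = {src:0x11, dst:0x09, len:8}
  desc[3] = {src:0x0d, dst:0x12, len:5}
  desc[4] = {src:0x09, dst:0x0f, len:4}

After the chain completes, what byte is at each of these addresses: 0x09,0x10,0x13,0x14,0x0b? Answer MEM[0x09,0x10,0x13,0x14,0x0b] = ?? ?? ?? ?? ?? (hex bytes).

MEM[0x09,0x10,0x13,0x14,0x0b] = 02 6e 61 ee e4

#0 dst[0x13+3] := {0xe4,0x69,0xd5}
#1 dst[0x14+2] := {0x7d,0xe0}
#2 dst[0x09+8] := {0x02,0x6e,0xe4,0x7d,0xe0,0x61,0xee,0x82}
#3 dst[0x12+5] := {0xe0,0x61,0xee,0x82,0x02}
#4 dst[0x0f+4] := {0x02,0x6e,0xe4,0x7d}
query mem[0x09]=0x02, mem[0x10]=0x6e, mem[0x13]=0x61, mem[0x14]=0xee, mem[0x0b]=0xe4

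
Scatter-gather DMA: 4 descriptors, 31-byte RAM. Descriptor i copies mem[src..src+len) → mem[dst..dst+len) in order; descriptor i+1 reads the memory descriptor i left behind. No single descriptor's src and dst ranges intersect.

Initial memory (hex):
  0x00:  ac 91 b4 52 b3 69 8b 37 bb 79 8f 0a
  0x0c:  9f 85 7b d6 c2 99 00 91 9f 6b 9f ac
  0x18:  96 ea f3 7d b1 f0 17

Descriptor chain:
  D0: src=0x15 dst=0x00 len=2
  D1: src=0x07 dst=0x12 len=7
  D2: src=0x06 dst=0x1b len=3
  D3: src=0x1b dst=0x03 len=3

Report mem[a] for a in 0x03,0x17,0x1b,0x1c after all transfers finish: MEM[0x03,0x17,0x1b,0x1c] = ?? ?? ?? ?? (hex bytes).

MEM[0x03,0x17,0x1b,0x1c] = 8b 9f 8b 37

  after D0: wrote 2B at 0x00 = 6b9f
  after D1: wrote 7B at 0x12 = 37bb798f0a9f85
  after D2: wrote 3B at 0x1b = 8b37bb
  after D3: wrote 3B at 0x03 = 8b37bb
query mem[0x03]=0x8b, mem[0x17]=0x9f, mem[0x1b]=0x8b, mem[0x1c]=0x37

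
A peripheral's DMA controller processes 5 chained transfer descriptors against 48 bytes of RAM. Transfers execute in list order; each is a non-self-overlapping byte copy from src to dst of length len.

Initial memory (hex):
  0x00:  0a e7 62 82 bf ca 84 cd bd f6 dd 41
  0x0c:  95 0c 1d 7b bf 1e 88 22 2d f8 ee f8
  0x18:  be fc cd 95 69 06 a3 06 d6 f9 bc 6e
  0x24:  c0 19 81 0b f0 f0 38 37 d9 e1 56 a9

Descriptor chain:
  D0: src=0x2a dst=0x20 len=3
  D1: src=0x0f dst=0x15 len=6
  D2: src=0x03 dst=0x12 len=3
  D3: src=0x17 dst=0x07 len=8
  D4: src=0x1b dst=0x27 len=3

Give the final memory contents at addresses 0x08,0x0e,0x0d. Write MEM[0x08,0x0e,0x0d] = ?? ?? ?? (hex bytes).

MEM[0x08,0x0e,0x0d] = 88 a3 06

[0] 0x2a->0x20 len=3 : 38 37 d9
[1] 0x0f->0x15 len=6 : 7b bf 1e 88 22 2d
[2] 0x03->0x12 len=3 : 82 bf ca
[3] 0x17->0x07 len=8 : 1e 88 22 2d 95 69 06 a3
[4] 0x1b->0x27 len=3 : 95 69 06
query mem[0x08]=0x88, mem[0x0e]=0xa3, mem[0x0d]=0x06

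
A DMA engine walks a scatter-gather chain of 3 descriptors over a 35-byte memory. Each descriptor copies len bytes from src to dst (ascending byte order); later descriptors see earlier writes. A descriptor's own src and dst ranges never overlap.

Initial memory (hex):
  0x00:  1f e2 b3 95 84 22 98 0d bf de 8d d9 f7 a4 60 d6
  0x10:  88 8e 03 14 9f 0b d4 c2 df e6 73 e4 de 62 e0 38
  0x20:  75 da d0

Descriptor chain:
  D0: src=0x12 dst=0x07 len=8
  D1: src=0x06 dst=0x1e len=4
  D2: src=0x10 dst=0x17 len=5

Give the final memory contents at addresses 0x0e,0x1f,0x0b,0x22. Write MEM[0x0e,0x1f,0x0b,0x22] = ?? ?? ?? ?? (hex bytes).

MEM[0x0e,0x1f,0x0b,0x22] = e6 03 d4 d0

#0 dst[0x07+8] := {0x03,0x14,0x9f,0x0b,0xd4,0xc2,0xdf,0xe6}
#1 dst[0x1e+4] := {0x98,0x03,0x14,0x9f}
#2 dst[0x17+5] := {0x88,0x8e,0x03,0x14,0x9f}
query mem[0x0e]=0xe6, mem[0x1f]=0x03, mem[0x0b]=0xd4, mem[0x22]=0xd0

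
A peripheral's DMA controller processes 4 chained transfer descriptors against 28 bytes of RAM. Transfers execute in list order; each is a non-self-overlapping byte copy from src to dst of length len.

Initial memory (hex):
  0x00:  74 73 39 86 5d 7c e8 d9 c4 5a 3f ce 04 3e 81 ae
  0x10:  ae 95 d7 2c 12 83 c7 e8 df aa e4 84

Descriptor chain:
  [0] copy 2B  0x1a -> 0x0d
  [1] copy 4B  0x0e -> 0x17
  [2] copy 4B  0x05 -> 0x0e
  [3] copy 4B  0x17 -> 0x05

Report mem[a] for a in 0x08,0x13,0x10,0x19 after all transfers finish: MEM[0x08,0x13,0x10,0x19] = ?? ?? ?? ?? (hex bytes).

MEM[0x08,0x13,0x10,0x19] = 95 2c d9 ae

[0] 0x1a->0x0d len=2 : e4 84
[1] 0x0e->0x17 len=4 : 84 ae ae 95
[2] 0x05->0x0e len=4 : 7c e8 d9 c4
[3] 0x17->0x05 len=4 : 84 ae ae 95
query mem[0x08]=0x95, mem[0x13]=0x2c, mem[0x10]=0xd9, mem[0x19]=0xae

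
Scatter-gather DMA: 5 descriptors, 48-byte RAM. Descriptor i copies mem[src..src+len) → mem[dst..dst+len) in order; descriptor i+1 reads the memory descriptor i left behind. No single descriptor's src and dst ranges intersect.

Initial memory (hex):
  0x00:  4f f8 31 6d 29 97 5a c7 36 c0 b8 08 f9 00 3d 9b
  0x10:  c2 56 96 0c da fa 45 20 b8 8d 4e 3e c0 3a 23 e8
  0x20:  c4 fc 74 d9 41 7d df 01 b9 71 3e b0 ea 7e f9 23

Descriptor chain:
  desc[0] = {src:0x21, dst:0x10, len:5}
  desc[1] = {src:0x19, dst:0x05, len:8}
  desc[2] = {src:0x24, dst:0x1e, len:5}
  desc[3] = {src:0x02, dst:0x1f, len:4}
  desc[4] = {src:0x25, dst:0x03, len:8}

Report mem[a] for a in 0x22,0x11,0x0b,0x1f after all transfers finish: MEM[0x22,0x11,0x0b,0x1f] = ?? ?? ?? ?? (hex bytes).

#0 dst[0x10+5] := {0xfc,0x74,0xd9,0x41,0x7d}
#1 dst[0x05+8] := {0x8d,0x4e,0x3e,0xc0,0x3a,0x23,0xe8,0xc4}
#2 dst[0x1e+5] := {0x41,0x7d,0xdf,0x01,0xb9}
#3 dst[0x1f+4] := {0x31,0x6d,0x29,0x8d}
#4 dst[0x03+8] := {0x7d,0xdf,0x01,0xb9,0x71,0x3e,0xb0,0xea}
query mem[0x22]=0x8d, mem[0x11]=0x74, mem[0x0b]=0xe8, mem[0x1f]=0x31

MEM[0x22,0x11,0x0b,0x1f] = 8d 74 e8 31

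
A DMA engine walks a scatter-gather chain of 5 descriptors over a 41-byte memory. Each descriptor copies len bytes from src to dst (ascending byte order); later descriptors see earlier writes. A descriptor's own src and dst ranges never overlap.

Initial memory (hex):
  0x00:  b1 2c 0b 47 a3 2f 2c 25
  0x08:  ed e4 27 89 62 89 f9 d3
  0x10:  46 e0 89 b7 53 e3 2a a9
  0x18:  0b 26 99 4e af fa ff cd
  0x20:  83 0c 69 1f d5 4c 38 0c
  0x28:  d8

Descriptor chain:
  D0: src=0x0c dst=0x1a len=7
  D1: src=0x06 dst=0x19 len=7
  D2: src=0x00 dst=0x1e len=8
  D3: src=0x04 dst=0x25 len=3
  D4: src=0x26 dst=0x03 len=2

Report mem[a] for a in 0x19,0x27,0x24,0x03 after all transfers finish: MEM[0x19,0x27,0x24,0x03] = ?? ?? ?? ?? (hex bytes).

  after D0: wrote 7B at 0x1a = 6289f9d346e089
  after D1: wrote 7B at 0x19 = 2c25ede4278962
  after D2: wrote 8B at 0x1e = b12c0b47a32f2c25
  after D3: wrote 3B at 0x25 = a32f2c
  after D4: wrote 2B at 0x03 = 2f2c
query mem[0x19]=0x2c, mem[0x27]=0x2c, mem[0x24]=0x2c, mem[0x03]=0x2f

MEM[0x19,0x27,0x24,0x03] = 2c 2c 2c 2f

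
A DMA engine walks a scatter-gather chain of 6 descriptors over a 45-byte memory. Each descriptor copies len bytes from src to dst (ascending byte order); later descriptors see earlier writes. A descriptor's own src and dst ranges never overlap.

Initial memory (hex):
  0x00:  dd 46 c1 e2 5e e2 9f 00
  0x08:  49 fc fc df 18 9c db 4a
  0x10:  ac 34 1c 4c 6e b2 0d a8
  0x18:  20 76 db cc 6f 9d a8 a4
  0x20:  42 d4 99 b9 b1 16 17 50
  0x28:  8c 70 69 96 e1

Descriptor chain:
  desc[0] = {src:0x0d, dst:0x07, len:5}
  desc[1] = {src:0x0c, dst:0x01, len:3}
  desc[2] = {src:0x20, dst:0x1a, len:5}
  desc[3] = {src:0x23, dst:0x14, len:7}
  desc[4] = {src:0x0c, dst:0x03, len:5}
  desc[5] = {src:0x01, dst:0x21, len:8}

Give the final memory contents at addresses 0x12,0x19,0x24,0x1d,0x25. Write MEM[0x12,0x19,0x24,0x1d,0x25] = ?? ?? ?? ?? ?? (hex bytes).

MEM[0x12,0x19,0x24,0x1d,0x25] = 1c 8c 9c b9 db

  after D0: wrote 5B at 0x07 = 9cdb4aac34
  after D1: wrote 3B at 0x01 = 189cdb
  after D2: wrote 5B at 0x1a = 42d499b9b1
  after D3: wrote 7B at 0x14 = b9b11617508c70
  after D4: wrote 5B at 0x03 = 189cdb4aac
  after D5: wrote 8B at 0x21 = 189c189cdb4aacdb
query mem[0x12]=0x1c, mem[0x19]=0x8c, mem[0x24]=0x9c, mem[0x1d]=0xb9, mem[0x25]=0xdb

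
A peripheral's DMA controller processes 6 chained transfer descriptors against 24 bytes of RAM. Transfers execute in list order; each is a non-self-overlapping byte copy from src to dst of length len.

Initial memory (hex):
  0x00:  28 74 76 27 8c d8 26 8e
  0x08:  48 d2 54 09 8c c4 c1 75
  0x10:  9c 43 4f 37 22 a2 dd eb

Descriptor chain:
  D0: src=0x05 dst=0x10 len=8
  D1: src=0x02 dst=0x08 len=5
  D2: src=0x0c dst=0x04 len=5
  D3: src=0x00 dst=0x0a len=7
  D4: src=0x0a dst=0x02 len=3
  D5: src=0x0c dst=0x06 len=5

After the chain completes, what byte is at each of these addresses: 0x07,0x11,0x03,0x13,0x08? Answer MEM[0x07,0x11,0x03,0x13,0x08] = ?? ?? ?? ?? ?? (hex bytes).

D0: mem[0x10..0x17] <- [d8 26 8e 48 d2 54 09 8c]
D1: mem[0x08..0x0c] <- [76 27 8c d8 26]
D2: mem[0x04..0x08] <- [26 c4 c1 75 d8]
D3: mem[0x0a..0x10] <- [28 74 76 27 26 c4 c1]
D4: mem[0x02..0x04] <- [28 74 76]
D5: mem[0x06..0x0a] <- [76 27 26 c4 c1]
query mem[0x07]=0x27, mem[0x11]=0x26, mem[0x03]=0x74, mem[0x13]=0x48, mem[0x08]=0x26

MEM[0x07,0x11,0x03,0x13,0x08] = 27 26 74 48 26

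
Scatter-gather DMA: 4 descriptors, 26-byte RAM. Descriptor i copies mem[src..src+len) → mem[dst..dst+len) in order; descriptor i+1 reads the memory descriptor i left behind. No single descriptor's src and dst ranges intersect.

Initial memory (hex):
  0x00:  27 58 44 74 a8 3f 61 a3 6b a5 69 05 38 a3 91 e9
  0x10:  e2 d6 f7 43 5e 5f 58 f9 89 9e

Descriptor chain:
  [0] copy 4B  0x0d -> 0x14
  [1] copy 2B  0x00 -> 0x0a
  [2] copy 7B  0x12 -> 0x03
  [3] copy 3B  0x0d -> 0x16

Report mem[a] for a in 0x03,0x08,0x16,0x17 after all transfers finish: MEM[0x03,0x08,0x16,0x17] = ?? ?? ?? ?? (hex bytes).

MEM[0x03,0x08,0x16,0x17] = f7 e2 a3 91

  after D0: wrote 4B at 0x14 = a391e9e2
  after D1: wrote 2B at 0x0a = 2758
  after D2: wrote 7B at 0x03 = f743a391e9e289
  after D3: wrote 3B at 0x16 = a391e9
query mem[0x03]=0xf7, mem[0x08]=0xe2, mem[0x16]=0xa3, mem[0x17]=0x91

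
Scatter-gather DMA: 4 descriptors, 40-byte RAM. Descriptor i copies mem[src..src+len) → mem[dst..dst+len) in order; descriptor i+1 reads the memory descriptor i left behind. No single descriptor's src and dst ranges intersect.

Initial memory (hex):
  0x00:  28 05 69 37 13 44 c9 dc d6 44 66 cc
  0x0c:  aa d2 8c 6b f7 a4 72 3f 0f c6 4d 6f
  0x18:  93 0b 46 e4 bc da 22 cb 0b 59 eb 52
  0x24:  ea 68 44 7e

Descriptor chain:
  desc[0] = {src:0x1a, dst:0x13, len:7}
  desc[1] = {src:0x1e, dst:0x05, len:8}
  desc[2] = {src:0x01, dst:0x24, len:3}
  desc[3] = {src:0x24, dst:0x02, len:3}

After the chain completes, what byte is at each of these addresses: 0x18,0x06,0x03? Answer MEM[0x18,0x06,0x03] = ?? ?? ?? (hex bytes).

[0] 0x1a->0x13 len=7 : 46 e4 bc da 22 cb 0b
[1] 0x1e->0x05 len=8 : 22 cb 0b 59 eb 52 ea 68
[2] 0x01->0x24 len=3 : 05 69 37
[3] 0x24->0x02 len=3 : 05 69 37
query mem[0x18]=0xcb, mem[0x06]=0xcb, mem[0x03]=0x69

MEM[0x18,0x06,0x03] = cb cb 69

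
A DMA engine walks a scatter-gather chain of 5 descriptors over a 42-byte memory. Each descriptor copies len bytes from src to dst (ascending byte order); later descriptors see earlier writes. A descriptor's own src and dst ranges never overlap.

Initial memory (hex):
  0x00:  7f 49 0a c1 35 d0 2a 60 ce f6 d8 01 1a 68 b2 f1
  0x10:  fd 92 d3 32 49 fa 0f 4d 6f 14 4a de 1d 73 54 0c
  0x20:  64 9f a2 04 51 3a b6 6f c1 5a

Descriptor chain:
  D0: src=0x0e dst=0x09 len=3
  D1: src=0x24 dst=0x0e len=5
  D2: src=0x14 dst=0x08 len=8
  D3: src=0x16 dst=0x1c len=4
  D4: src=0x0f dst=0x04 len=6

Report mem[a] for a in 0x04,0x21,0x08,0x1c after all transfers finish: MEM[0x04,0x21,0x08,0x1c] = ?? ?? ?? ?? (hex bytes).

[0] 0x0e->0x09 len=3 : b2 f1 fd
[1] 0x24->0x0e len=5 : 51 3a b6 6f c1
[2] 0x14->0x08 len=8 : 49 fa 0f 4d 6f 14 4a de
[3] 0x16->0x1c len=4 : 0f 4d 6f 14
[4] 0x0f->0x04 len=6 : de b6 6f c1 32 49
query mem[0x04]=0xde, mem[0x21]=0x9f, mem[0x08]=0x32, mem[0x1c]=0x0f

MEM[0x04,0x21,0x08,0x1c] = de 9f 32 0f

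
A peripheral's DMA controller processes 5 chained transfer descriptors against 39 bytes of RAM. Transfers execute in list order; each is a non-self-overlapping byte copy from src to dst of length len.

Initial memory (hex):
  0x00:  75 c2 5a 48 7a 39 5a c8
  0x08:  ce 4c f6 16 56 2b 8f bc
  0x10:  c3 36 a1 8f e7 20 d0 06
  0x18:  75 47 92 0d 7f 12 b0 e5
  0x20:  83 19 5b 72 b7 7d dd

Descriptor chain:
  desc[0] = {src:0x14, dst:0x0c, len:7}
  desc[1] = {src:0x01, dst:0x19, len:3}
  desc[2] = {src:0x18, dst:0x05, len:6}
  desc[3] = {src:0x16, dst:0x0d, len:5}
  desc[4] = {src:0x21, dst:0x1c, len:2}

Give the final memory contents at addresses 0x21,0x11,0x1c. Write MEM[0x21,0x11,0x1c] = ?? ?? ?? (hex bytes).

#0 dst[0x0c+7] := {0xe7,0x20,0xd0,0x06,0x75,0x47,0x92}
#1 dst[0x19+3] := {0xc2,0x5a,0x48}
#2 dst[0x05+6] := {0x75,0xc2,0x5a,0x48,0x7f,0x12}
#3 dst[0x0d+5] := {0xd0,0x06,0x75,0xc2,0x5a}
#4 dst[0x1c+2] := {0x19,0x5b}
query mem[0x21]=0x19, mem[0x11]=0x5a, mem[0x1c]=0x19

MEM[0x21,0x11,0x1c] = 19 5a 19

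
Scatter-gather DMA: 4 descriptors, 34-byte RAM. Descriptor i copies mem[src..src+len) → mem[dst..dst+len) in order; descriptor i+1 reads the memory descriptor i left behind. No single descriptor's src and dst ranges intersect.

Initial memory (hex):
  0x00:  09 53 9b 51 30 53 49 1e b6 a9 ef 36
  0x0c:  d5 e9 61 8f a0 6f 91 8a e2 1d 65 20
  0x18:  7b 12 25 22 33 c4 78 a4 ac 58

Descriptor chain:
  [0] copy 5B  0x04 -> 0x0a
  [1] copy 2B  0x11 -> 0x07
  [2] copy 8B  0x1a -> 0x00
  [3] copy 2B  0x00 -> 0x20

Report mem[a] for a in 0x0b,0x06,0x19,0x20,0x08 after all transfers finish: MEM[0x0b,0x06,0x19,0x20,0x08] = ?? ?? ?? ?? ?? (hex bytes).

[0] 0x04->0x0a len=5 : 30 53 49 1e b6
[1] 0x11->0x07 len=2 : 6f 91
[2] 0x1a->0x00 len=8 : 25 22 33 c4 78 a4 ac 58
[3] 0x00->0x20 len=2 : 25 22
query mem[0x0b]=0x53, mem[0x06]=0xac, mem[0x19]=0x12, mem[0x20]=0x25, mem[0x08]=0x91

MEM[0x0b,0x06,0x19,0x20,0x08] = 53 ac 12 25 91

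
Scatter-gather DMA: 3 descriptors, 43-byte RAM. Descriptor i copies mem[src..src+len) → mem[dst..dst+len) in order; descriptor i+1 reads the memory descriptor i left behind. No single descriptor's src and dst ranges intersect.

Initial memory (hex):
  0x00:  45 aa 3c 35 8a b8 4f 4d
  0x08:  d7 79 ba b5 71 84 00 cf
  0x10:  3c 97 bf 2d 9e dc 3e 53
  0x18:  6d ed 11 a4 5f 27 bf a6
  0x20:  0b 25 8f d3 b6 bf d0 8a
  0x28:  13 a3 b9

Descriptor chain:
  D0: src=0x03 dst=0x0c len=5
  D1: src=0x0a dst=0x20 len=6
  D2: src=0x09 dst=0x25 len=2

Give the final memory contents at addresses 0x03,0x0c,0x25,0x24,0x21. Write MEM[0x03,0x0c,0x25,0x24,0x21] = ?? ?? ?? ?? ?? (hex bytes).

#0 dst[0x0c+5] := {0x35,0x8a,0xb8,0x4f,0x4d}
#1 dst[0x20+6] := {0xba,0xb5,0x35,0x8a,0xb8,0x4f}
#2 dst[0x25+2] := {0x79,0xba}
query mem[0x03]=0x35, mem[0x0c]=0x35, mem[0x25]=0x79, mem[0x24]=0xb8, mem[0x21]=0xb5

MEM[0x03,0x0c,0x25,0x24,0x21] = 35 35 79 b8 b5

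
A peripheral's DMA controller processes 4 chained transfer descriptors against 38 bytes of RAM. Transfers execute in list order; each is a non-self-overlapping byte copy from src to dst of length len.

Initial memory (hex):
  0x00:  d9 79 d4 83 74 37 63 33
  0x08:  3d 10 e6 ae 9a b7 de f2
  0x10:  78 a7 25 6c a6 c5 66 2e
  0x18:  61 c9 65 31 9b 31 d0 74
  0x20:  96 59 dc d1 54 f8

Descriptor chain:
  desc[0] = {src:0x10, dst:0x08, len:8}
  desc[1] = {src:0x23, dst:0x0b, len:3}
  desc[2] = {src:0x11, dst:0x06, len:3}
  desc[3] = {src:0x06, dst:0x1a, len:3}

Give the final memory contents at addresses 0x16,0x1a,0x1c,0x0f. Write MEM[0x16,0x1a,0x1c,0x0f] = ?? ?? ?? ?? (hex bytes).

#0 dst[0x08+8] := {0x78,0xa7,0x25,0x6c,0xa6,0xc5,0x66,0x2e}
#1 dst[0x0b+3] := {0xd1,0x54,0xf8}
#2 dst[0x06+3] := {0xa7,0x25,0x6c}
#3 dst[0x1a+3] := {0xa7,0x25,0x6c}
query mem[0x16]=0x66, mem[0x1a]=0xa7, mem[0x1c]=0x6c, mem[0x0f]=0x2e

MEM[0x16,0x1a,0x1c,0x0f] = 66 a7 6c 2e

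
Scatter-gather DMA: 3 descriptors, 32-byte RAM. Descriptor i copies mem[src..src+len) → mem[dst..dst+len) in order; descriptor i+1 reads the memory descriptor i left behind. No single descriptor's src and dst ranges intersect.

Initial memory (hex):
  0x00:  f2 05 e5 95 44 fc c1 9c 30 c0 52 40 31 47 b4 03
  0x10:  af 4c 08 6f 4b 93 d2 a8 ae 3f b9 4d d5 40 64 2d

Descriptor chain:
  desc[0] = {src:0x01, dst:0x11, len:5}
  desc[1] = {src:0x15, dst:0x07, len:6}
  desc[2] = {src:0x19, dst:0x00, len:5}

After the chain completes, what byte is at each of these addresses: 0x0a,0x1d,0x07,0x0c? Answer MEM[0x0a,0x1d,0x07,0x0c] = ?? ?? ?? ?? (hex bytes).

[0] 0x01->0x11 len=5 : 05 e5 95 44 fc
[1] 0x15->0x07 len=6 : fc d2 a8 ae 3f b9
[2] 0x19->0x00 len=5 : 3f b9 4d d5 40
query mem[0x0a]=0xae, mem[0x1d]=0x40, mem[0x07]=0xfc, mem[0x0c]=0xb9

MEM[0x0a,0x1d,0x07,0x0c] = ae 40 fc b9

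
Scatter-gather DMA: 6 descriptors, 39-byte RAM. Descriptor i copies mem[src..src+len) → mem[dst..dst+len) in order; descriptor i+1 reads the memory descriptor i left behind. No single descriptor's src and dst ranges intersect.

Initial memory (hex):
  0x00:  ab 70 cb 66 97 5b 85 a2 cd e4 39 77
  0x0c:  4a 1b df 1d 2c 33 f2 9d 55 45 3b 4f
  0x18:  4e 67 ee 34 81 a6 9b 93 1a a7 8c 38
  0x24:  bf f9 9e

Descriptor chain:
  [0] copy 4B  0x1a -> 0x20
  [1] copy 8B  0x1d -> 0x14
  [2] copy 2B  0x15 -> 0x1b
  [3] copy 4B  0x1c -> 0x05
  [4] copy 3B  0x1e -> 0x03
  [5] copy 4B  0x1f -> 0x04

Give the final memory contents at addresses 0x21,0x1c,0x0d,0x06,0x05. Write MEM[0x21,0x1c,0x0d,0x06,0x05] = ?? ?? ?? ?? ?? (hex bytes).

MEM[0x21,0x1c,0x0d,0x06,0x05] = 34 93 1b 34 ee

D0: mem[0x20..0x23] <- [ee 34 81 a6]
D1: mem[0x14..0x1b] <- [a6 9b 93 ee 34 81 a6 bf]
D2: mem[0x1b..0x1c] <- [9b 93]
D3: mem[0x05..0x08] <- [93 a6 9b 93]
D4: mem[0x03..0x05] <- [9b 93 ee]
D5: mem[0x04..0x07] <- [93 ee 34 81]
query mem[0x21]=0x34, mem[0x1c]=0x93, mem[0x0d]=0x1b, mem[0x06]=0x34, mem[0x05]=0xee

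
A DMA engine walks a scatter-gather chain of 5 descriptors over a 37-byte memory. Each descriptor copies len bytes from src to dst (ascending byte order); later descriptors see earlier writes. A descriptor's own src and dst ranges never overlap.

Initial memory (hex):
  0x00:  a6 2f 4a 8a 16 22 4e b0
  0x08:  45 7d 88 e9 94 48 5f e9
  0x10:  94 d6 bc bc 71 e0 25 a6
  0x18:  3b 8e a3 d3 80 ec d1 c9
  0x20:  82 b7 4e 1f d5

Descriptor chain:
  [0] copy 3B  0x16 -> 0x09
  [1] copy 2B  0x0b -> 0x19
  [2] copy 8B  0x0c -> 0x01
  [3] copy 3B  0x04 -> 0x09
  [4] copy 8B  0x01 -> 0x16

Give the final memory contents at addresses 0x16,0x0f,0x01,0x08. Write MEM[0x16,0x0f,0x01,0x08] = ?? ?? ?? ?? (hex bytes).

MEM[0x16,0x0f,0x01,0x08] = 94 e9 94 bc

#0 dst[0x09+3] := {0x25,0xa6,0x3b}
#1 dst[0x19+2] := {0x3b,0x94}
#2 dst[0x01+8] := {0x94,0x48,0x5f,0xe9,0x94,0xd6,0xbc,0xbc}
#3 dst[0x09+3] := {0xe9,0x94,0xd6}
#4 dst[0x16+8] := {0x94,0x48,0x5f,0xe9,0x94,0xd6,0xbc,0xbc}
query mem[0x16]=0x94, mem[0x0f]=0xe9, mem[0x01]=0x94, mem[0x08]=0xbc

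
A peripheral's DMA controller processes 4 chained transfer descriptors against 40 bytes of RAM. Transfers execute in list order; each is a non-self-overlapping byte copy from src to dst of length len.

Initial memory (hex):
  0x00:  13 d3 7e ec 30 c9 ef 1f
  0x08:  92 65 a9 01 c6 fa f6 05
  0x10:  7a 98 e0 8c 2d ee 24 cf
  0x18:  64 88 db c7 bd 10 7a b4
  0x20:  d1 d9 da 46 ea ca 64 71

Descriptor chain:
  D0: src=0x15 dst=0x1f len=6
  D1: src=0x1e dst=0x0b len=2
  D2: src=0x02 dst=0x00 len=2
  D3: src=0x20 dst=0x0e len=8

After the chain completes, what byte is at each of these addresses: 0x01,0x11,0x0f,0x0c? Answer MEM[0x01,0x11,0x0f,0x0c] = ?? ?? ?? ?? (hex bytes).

MEM[0x01,0x11,0x0f,0x0c] = ec 88 cf ee

#0 dst[0x1f+6] := {0xee,0x24,0xcf,0x64,0x88,0xdb}
#1 dst[0x0b+2] := {0x7a,0xee}
#2 dst[0x00+2] := {0x7e,0xec}
#3 dst[0x0e+8] := {0x24,0xcf,0x64,0x88,0xdb,0xca,0x64,0x71}
query mem[0x01]=0xec, mem[0x11]=0x88, mem[0x0f]=0xcf, mem[0x0c]=0xee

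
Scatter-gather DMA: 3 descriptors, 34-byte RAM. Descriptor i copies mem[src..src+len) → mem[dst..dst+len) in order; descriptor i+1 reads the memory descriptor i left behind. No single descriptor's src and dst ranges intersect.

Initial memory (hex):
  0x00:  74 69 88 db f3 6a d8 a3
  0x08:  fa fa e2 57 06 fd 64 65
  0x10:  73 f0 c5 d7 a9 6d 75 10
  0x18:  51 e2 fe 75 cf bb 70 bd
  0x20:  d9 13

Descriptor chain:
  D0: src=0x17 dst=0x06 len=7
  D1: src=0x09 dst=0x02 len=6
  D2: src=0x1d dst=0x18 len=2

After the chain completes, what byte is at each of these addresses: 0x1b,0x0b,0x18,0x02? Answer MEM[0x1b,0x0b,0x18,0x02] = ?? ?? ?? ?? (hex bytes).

MEM[0x1b,0x0b,0x18,0x02] = 75 cf bb fe

#0 dst[0x06+7] := {0x10,0x51,0xe2,0xfe,0x75,0xcf,0xbb}
#1 dst[0x02+6] := {0xfe,0x75,0xcf,0xbb,0xfd,0x64}
#2 dst[0x18+2] := {0xbb,0x70}
query mem[0x1b]=0x75, mem[0x0b]=0xcf, mem[0x18]=0xbb, mem[0x02]=0xfe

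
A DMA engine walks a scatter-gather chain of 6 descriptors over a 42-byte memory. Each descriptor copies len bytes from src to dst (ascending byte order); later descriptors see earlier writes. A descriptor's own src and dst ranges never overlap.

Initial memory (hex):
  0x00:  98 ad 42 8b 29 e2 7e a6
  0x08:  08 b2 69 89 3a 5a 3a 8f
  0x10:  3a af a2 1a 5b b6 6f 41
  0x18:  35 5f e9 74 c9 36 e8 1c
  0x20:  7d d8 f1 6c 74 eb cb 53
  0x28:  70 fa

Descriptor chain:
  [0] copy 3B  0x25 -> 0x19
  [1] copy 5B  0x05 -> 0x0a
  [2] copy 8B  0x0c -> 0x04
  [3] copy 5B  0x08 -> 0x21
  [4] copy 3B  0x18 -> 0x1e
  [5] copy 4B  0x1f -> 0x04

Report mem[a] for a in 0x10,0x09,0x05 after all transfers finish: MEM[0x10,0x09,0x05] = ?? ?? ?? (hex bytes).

MEM[0x10,0x09,0x05] = 3a af cb

[0] 0x25->0x19 len=3 : eb cb 53
[1] 0x05->0x0a len=5 : e2 7e a6 08 b2
[2] 0x0c->0x04 len=8 : a6 08 b2 8f 3a af a2 1a
[3] 0x08->0x21 len=5 : 3a af a2 1a a6
[4] 0x18->0x1e len=3 : 35 eb cb
[5] 0x1f->0x04 len=4 : eb cb 3a af
query mem[0x10]=0x3a, mem[0x09]=0xaf, mem[0x05]=0xcb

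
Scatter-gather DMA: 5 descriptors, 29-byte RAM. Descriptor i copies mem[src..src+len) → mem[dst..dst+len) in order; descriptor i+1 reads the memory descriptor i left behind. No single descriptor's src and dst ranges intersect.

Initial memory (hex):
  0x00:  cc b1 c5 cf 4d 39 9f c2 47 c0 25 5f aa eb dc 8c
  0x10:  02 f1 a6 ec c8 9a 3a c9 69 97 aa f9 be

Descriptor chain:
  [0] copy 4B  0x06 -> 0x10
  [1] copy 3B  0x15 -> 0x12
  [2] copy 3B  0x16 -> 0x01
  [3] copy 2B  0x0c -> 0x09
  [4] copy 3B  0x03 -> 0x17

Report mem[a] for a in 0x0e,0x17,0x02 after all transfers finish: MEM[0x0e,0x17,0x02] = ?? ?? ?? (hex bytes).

  after D0: wrote 4B at 0x10 = 9fc247c0
  after D1: wrote 3B at 0x12 = 9a3ac9
  after D2: wrote 3B at 0x01 = 3ac969
  after D3: wrote 2B at 0x09 = aaeb
  after D4: wrote 3B at 0x17 = 694d39
query mem[0x0e]=0xdc, mem[0x17]=0x69, mem[0x02]=0xc9

MEM[0x0e,0x17,0x02] = dc 69 c9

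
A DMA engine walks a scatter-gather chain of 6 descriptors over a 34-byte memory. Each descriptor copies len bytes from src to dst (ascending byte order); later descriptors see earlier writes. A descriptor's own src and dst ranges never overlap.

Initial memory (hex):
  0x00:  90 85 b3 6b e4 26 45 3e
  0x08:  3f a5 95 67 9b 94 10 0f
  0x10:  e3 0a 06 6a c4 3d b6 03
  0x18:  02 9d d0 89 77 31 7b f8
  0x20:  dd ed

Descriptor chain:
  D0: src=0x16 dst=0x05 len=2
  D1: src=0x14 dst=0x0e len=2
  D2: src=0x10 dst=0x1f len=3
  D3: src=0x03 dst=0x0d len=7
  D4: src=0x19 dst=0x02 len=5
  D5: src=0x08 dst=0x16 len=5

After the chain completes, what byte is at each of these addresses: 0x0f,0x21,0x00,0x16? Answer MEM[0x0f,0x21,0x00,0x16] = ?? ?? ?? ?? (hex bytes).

D0: mem[0x05..0x06] <- [b6 03]
D1: mem[0x0e..0x0f] <- [c4 3d]
D2: mem[0x1f..0x21] <- [e3 0a 06]
D3: mem[0x0d..0x13] <- [6b e4 b6 03 3e 3f a5]
D4: mem[0x02..0x06] <- [9d d0 89 77 31]
D5: mem[0x16..0x1a] <- [3f a5 95 67 9b]
query mem[0x0f]=0xb6, mem[0x21]=0x06, mem[0x00]=0x90, mem[0x16]=0x3f

MEM[0x0f,0x21,0x00,0x16] = b6 06 90 3f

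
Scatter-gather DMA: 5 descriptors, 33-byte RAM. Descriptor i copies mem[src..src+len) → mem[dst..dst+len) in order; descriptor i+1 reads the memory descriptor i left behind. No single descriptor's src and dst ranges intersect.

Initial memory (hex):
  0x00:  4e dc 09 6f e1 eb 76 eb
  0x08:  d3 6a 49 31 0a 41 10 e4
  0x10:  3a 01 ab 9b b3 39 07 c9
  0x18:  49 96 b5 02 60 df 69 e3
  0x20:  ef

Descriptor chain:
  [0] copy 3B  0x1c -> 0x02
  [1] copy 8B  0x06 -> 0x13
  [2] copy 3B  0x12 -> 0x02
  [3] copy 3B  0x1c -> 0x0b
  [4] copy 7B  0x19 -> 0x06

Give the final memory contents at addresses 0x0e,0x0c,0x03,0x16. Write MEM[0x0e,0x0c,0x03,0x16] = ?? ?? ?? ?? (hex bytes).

[0] 0x1c->0x02 len=3 : 60 df 69
[1] 0x06->0x13 len=8 : 76 eb d3 6a 49 31 0a 41
[2] 0x12->0x02 len=3 : ab 76 eb
[3] 0x1c->0x0b len=3 : 60 df 69
[4] 0x19->0x06 len=7 : 0a 41 02 60 df 69 e3
query mem[0x0e]=0x10, mem[0x0c]=0xe3, mem[0x03]=0x76, mem[0x16]=0x6a

MEM[0x0e,0x0c,0x03,0x16] = 10 e3 76 6a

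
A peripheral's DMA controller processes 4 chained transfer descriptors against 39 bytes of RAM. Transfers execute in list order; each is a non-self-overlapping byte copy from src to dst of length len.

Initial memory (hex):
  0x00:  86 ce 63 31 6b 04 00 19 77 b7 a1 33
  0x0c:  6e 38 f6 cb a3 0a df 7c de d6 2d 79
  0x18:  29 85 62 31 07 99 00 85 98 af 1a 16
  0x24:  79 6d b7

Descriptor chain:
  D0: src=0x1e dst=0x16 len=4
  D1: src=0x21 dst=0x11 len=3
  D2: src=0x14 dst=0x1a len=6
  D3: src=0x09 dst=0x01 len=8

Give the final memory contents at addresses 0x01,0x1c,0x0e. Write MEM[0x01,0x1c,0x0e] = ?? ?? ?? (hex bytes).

MEM[0x01,0x1c,0x0e] = b7 00 f6

D0: mem[0x16..0x19] <- [00 85 98 af]
D1: mem[0x11..0x13] <- [af 1a 16]
D2: mem[0x1a..0x1f] <- [de d6 00 85 98 af]
D3: mem[0x01..0x08] <- [b7 a1 33 6e 38 f6 cb a3]
query mem[0x01]=0xb7, mem[0x1c]=0x00, mem[0x0e]=0xf6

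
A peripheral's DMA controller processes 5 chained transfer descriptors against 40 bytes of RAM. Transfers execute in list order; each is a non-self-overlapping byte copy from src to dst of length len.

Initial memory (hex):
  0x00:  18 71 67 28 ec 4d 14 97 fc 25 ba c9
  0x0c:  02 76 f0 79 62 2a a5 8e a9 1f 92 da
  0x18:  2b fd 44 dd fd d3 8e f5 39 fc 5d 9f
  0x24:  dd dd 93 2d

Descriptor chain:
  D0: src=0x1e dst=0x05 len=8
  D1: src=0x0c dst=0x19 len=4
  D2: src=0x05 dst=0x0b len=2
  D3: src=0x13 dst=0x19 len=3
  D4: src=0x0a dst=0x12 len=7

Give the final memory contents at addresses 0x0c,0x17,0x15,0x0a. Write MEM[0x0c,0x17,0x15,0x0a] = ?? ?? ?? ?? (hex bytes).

MEM[0x0c,0x17,0x15,0x0a] = f5 79 76 9f

  after D0: wrote 8B at 0x05 = 8ef539fc5d9fdddd
  after D1: wrote 4B at 0x19 = dd76f079
  after D2: wrote 2B at 0x0b = 8ef5
  after D3: wrote 3B at 0x19 = 8ea91f
  after D4: wrote 7B at 0x12 = 9f8ef576f07962
query mem[0x0c]=0xf5, mem[0x17]=0x79, mem[0x15]=0x76, mem[0x0a]=0x9f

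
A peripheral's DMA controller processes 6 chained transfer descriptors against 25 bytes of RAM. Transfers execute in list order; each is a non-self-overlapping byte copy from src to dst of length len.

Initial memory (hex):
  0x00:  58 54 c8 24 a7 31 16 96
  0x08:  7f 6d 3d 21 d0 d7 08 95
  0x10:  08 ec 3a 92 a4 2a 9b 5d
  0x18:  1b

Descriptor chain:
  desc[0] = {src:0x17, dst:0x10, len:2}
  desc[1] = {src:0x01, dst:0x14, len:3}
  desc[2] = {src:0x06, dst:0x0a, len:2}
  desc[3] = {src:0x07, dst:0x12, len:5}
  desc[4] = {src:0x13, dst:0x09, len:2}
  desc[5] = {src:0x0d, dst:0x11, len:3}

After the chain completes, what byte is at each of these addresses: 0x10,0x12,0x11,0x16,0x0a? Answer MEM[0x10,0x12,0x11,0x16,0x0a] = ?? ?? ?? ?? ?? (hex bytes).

MEM[0x10,0x12,0x11,0x16,0x0a] = 5d 08 d7 96 6d

#0 dst[0x10+2] := {0x5d,0x1b}
#1 dst[0x14+3] := {0x54,0xc8,0x24}
#2 dst[0x0a+2] := {0x16,0x96}
#3 dst[0x12+5] := {0x96,0x7f,0x6d,0x16,0x96}
#4 dst[0x09+2] := {0x7f,0x6d}
#5 dst[0x11+3] := {0xd7,0x08,0x95}
query mem[0x10]=0x5d, mem[0x12]=0x08, mem[0x11]=0xd7, mem[0x16]=0x96, mem[0x0a]=0x6d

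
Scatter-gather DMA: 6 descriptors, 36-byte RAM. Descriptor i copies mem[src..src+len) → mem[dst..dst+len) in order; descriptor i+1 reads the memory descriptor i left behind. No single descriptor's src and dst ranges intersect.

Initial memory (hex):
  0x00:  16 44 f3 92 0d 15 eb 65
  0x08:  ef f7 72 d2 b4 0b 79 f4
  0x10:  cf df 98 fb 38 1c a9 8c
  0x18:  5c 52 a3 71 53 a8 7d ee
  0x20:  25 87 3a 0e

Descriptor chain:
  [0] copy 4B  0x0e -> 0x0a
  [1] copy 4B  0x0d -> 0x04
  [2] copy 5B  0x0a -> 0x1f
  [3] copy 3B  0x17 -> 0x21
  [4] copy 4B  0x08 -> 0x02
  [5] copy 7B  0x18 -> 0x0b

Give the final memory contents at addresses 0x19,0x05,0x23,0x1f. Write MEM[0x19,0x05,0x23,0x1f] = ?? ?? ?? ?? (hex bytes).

#0 dst[0x0a+4] := {0x79,0xf4,0xcf,0xdf}
#1 dst[0x04+4] := {0xdf,0x79,0xf4,0xcf}
#2 dst[0x1f+5] := {0x79,0xf4,0xcf,0xdf,0x79}
#3 dst[0x21+3] := {0x8c,0x5c,0x52}
#4 dst[0x02+4] := {0xef,0xf7,0x79,0xf4}
#5 dst[0x0b+7] := {0x5c,0x52,0xa3,0x71,0x53,0xa8,0x7d}
query mem[0x19]=0x52, mem[0x05]=0xf4, mem[0x23]=0x52, mem[0x1f]=0x79

MEM[0x19,0x05,0x23,0x1f] = 52 f4 52 79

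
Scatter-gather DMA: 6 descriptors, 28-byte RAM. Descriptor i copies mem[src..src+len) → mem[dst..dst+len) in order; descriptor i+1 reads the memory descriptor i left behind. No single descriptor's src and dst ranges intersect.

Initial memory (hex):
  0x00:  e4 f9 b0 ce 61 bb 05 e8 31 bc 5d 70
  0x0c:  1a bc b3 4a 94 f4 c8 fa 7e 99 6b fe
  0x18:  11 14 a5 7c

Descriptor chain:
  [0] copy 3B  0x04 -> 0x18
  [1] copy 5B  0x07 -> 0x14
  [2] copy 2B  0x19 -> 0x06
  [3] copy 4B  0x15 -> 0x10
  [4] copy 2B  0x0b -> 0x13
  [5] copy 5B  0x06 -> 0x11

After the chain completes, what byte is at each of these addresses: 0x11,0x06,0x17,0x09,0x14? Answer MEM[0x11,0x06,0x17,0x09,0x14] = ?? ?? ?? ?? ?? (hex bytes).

[0] 0x04->0x18 len=3 : 61 bb 05
[1] 0x07->0x14 len=5 : e8 31 bc 5d 70
[2] 0x19->0x06 len=2 : bb 05
[3] 0x15->0x10 len=4 : 31 bc 5d 70
[4] 0x0b->0x13 len=2 : 70 1a
[5] 0x06->0x11 len=5 : bb 05 31 bc 5d
query mem[0x11]=0xbb, mem[0x06]=0xbb, mem[0x17]=0x5d, mem[0x09]=0xbc, mem[0x14]=0xbc

MEM[0x11,0x06,0x17,0x09,0x14] = bb bb 5d bc bc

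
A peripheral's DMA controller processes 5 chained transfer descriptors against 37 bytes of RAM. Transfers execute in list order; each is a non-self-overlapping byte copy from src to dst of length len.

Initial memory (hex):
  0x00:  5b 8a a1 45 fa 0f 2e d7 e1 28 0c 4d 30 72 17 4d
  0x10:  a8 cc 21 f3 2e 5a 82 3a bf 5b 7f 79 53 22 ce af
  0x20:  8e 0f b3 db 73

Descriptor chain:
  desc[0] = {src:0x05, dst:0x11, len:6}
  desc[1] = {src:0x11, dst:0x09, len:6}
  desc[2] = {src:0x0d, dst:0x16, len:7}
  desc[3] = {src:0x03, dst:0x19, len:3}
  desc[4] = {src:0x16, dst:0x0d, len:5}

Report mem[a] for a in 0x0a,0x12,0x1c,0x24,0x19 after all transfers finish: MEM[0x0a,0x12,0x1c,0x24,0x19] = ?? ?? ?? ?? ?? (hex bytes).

MEM[0x0a,0x12,0x1c,0x24,0x19] = 2e 2e d7 73 45

D0: mem[0x11..0x16] <- [0f 2e d7 e1 28 0c]
D1: mem[0x09..0x0e] <- [0f 2e d7 e1 28 0c]
D2: mem[0x16..0x1c] <- [28 0c 4d a8 0f 2e d7]
D3: mem[0x19..0x1b] <- [45 fa 0f]
D4: mem[0x0d..0x11] <- [28 0c 4d 45 fa]
query mem[0x0a]=0x2e, mem[0x12]=0x2e, mem[0x1c]=0xd7, mem[0x24]=0x73, mem[0x19]=0x45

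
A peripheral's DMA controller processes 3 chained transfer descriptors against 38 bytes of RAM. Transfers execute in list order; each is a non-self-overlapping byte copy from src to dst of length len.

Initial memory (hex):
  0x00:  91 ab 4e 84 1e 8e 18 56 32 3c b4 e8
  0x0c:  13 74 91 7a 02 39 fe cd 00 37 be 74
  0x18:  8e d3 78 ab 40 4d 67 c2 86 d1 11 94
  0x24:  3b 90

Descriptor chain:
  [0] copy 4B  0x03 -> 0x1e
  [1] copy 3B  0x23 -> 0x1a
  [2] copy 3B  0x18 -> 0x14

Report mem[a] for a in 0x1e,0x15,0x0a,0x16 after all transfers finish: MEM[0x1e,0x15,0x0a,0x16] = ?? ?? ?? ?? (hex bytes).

MEM[0x1e,0x15,0x0a,0x16] = 84 d3 b4 94

  after D0: wrote 4B at 0x1e = 841e8e18
  after D1: wrote 3B at 0x1a = 943b90
  after D2: wrote 3B at 0x14 = 8ed394
query mem[0x1e]=0x84, mem[0x15]=0xd3, mem[0x0a]=0xb4, mem[0x16]=0x94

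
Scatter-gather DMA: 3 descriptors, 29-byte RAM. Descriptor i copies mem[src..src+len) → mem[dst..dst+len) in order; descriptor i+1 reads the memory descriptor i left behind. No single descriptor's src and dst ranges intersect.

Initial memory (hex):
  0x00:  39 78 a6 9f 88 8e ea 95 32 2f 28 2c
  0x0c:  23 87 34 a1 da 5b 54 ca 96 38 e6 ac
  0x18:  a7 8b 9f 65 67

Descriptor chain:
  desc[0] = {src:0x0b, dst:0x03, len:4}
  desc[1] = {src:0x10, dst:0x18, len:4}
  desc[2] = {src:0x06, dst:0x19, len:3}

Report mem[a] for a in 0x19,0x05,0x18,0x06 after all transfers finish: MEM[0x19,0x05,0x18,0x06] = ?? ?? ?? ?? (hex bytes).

[0] 0x0b->0x03 len=4 : 2c 23 87 34
[1] 0x10->0x18 len=4 : da 5b 54 ca
[2] 0x06->0x19 len=3 : 34 95 32
query mem[0x19]=0x34, mem[0x05]=0x87, mem[0x18]=0xda, mem[0x06]=0x34

MEM[0x19,0x05,0x18,0x06] = 34 87 da 34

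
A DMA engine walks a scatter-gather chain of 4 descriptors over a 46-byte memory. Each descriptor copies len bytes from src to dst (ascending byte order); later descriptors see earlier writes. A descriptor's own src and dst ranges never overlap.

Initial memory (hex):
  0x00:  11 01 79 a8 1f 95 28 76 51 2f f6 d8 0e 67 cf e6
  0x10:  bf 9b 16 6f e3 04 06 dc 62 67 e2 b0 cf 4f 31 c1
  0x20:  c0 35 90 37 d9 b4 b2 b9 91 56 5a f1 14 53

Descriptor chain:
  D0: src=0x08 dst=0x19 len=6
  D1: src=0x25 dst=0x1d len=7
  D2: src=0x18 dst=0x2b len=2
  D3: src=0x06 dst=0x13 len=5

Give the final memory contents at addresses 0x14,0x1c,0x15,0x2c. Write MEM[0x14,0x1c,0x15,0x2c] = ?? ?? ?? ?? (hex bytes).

#0 dst[0x19+6] := {0x51,0x2f,0xf6,0xd8,0x0e,0x67}
#1 dst[0x1d+7] := {0xb4,0xb2,0xb9,0x91,0x56,0x5a,0xf1}
#2 dst[0x2b+2] := {0x62,0x51}
#3 dst[0x13+5] := {0x28,0x76,0x51,0x2f,0xf6}
query mem[0x14]=0x76, mem[0x1c]=0xd8, mem[0x15]=0x51, mem[0x2c]=0x51

MEM[0x14,0x1c,0x15,0x2c] = 76 d8 51 51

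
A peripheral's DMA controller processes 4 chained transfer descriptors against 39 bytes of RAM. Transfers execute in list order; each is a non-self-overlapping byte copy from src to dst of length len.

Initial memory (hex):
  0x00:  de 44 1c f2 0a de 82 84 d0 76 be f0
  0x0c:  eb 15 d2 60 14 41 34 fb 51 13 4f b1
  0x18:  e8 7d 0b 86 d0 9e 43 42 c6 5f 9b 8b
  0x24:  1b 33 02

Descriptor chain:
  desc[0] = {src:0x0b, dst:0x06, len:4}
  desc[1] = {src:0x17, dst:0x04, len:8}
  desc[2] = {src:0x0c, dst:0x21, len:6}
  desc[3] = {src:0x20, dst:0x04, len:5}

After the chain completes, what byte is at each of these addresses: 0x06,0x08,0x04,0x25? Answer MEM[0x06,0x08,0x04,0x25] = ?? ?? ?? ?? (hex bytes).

MEM[0x06,0x08,0x04,0x25] = 15 60 c6 14

  after D0: wrote 4B at 0x06 = f0eb15d2
  after D1: wrote 8B at 0x04 = b1e87d0b86d09e43
  after D2: wrote 6B at 0x21 = eb15d2601441
  after D3: wrote 5B at 0x04 = c6eb15d260
query mem[0x06]=0x15, mem[0x08]=0x60, mem[0x04]=0xc6, mem[0x25]=0x14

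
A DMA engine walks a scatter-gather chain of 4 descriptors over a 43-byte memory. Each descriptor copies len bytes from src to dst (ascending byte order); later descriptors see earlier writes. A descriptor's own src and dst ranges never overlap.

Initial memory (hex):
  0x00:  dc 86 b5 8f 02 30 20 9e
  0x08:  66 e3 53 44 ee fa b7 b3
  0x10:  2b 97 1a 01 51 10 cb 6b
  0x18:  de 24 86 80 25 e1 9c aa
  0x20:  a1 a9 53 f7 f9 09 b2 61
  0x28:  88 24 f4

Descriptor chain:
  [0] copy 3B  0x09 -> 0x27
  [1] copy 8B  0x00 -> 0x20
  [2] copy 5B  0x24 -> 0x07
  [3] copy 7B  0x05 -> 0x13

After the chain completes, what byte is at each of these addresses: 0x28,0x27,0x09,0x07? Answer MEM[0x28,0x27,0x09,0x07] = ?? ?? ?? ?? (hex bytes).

D0: mem[0x27..0x29] <- [e3 53 44]
D1: mem[0x20..0x27] <- [dc 86 b5 8f 02 30 20 9e]
D2: mem[0x07..0x0b] <- [02 30 20 9e 53]
D3: mem[0x13..0x19] <- [30 20 02 30 20 9e 53]
query mem[0x28]=0x53, mem[0x27]=0x9e, mem[0x09]=0x20, mem[0x07]=0x02

MEM[0x28,0x27,0x09,0x07] = 53 9e 20 02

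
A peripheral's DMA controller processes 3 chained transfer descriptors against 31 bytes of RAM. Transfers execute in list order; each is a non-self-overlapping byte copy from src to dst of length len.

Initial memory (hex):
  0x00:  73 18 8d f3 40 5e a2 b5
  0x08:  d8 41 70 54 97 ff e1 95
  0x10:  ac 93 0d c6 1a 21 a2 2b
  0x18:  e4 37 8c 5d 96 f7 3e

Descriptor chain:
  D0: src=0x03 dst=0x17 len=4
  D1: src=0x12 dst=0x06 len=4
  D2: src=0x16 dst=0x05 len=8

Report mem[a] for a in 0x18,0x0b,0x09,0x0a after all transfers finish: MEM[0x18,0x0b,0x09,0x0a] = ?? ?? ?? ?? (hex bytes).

MEM[0x18,0x0b,0x09,0x0a] = 40 96 a2 5d

[0] 0x03->0x17 len=4 : f3 40 5e a2
[1] 0x12->0x06 len=4 : 0d c6 1a 21
[2] 0x16->0x05 len=8 : a2 f3 40 5e a2 5d 96 f7
query mem[0x18]=0x40, mem[0x0b]=0x96, mem[0x09]=0xa2, mem[0x0a]=0x5d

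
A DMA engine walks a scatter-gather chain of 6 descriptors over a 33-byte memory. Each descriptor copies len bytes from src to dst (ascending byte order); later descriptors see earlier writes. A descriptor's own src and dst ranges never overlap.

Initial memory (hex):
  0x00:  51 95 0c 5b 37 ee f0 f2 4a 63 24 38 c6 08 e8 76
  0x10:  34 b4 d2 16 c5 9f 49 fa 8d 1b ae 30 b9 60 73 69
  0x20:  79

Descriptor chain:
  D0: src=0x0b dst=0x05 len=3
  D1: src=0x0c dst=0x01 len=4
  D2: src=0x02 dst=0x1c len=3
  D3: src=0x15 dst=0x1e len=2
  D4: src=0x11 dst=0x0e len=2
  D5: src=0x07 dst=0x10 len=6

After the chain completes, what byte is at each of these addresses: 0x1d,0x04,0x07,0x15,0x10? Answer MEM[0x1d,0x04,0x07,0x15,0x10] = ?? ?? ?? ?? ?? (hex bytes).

MEM[0x1d,0x04,0x07,0x15,0x10] = e8 76 08 c6 08

[0] 0x0b->0x05 len=3 : 38 c6 08
[1] 0x0c->0x01 len=4 : c6 08 e8 76
[2] 0x02->0x1c len=3 : 08 e8 76
[3] 0x15->0x1e len=2 : 9f 49
[4] 0x11->0x0e len=2 : b4 d2
[5] 0x07->0x10 len=6 : 08 4a 63 24 38 c6
query mem[0x1d]=0xe8, mem[0x04]=0x76, mem[0x07]=0x08, mem[0x15]=0xc6, mem[0x10]=0x08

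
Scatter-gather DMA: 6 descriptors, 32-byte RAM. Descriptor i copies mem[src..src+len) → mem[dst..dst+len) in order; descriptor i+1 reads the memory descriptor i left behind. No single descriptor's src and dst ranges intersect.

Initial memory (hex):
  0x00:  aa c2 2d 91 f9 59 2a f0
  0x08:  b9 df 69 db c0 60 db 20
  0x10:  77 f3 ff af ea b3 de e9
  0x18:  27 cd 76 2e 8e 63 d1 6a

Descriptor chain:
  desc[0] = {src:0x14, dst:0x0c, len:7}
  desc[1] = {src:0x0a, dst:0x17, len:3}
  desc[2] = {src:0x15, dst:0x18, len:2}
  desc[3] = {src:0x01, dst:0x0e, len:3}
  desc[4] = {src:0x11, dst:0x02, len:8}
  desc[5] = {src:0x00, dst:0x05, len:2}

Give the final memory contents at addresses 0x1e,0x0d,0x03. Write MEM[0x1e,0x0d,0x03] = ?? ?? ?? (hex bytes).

#0 dst[0x0c+7] := {0xea,0xb3,0xde,0xe9,0x27,0xcd,0x76}
#1 dst[0x17+3] := {0x69,0xdb,0xea}
#2 dst[0x18+2] := {0xb3,0xde}
#3 dst[0x0e+3] := {0xc2,0x2d,0x91}
#4 dst[0x02+8] := {0xcd,0x76,0xaf,0xea,0xb3,0xde,0x69,0xb3}
#5 dst[0x05+2] := {0xaa,0xc2}
query mem[0x1e]=0xd1, mem[0x0d]=0xb3, mem[0x03]=0x76

MEM[0x1e,0x0d,0x03] = d1 b3 76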